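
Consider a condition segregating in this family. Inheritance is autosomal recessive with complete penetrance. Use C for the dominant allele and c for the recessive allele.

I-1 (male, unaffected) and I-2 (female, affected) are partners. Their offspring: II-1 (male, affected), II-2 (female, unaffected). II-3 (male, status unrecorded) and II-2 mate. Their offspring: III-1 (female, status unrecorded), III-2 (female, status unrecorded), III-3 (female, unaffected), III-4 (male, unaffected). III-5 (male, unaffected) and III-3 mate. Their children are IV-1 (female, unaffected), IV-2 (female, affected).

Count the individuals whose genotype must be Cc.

4

Obligate heterozygotes: I-1 is unaffected so carries C and passed c to II-1 (cc), so I-1 is Cc; II-2 is unaffected so carries C and received c from I-2 (cc), so II-2 is Cc; III-3 is unaffected so carries C and passed c to IV-2 (cc), so III-3 is Cc; III-5 is unaffected so carries C and passed c to IV-2 (cc), so III-5 is Cc.
Every other individual is either homozygous by phenotype or has at least one consistent homozygous assignment, so the count is 4.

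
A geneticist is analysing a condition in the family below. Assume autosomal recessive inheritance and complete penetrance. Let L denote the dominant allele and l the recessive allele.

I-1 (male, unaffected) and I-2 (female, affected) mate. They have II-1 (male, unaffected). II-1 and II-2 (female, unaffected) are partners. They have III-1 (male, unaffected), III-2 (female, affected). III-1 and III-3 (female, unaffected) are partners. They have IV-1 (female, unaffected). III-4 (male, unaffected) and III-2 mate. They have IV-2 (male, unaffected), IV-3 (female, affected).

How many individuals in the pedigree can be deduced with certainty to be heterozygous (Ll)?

4

Obligate heterozygotes: II-1 is unaffected so carries L and received l from I-2 (ll), so II-1 is Ll; II-2 is unaffected so carries L and passed l to III-2 (ll), so II-2 is Ll; III-4 is unaffected so carries L and passed l to IV-3 (ll), so III-4 is Ll; IV-2 is unaffected so carries L and received l from III-2 (ll), so IV-2 is Ll.
Every other individual is either homozygous by phenotype or has at least one consistent homozygous assignment, so the count is 4.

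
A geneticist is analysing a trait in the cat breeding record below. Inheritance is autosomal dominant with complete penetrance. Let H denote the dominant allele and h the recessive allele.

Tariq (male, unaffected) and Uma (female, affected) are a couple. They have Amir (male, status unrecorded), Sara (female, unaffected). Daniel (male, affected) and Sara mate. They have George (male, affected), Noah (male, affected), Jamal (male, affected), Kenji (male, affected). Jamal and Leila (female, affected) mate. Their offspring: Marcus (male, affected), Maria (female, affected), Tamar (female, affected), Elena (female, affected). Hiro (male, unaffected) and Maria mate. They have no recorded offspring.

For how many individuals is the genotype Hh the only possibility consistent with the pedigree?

5

Obligate heterozygotes: Uma is affected so carries H and passed h to Sara (hh), so Uma is Hh; George is affected so carries H and received h from Sara (hh), so George is Hh; Noah is affected so carries H and received h from Sara (hh), so Noah is Hh; Jamal is affected so carries H and received h from Sara (hh), so Jamal is Hh; Kenji is affected so carries H and received h from Sara (hh), so Kenji is Hh.
Every other individual is either homozygous by phenotype or has at least one consistent homozygous assignment, so the count is 5.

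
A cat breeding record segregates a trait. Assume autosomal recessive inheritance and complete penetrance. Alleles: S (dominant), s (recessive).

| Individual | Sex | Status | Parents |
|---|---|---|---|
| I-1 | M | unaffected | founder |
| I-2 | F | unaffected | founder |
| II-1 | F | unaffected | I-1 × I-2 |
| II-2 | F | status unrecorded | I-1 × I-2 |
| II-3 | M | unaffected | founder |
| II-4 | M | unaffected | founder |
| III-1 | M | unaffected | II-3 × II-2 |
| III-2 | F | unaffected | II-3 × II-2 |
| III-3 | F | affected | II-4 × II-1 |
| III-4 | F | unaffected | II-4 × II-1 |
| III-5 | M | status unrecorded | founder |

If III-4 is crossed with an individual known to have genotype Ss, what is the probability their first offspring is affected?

1/6

II-4 is unaffected so carries S and passed s to III-3 (ss), so II-4 is Ss.
II-1 is unaffected so carries S and passed s to III-3 (ss), so II-1 is Ss.
III-4 is an unaffected offspring of II-4 (Ss) × II-1 (Ss), whose cross gives 1/4 SS : 1/2 Ss : 1/4 ss; conditioning on being unaffected, III-4 is SS with probability 1/3, Ss with probability 2/3.
Summing over parental genotype combinations, P(offspring is affected) = 2/3·1/4 = 1/6.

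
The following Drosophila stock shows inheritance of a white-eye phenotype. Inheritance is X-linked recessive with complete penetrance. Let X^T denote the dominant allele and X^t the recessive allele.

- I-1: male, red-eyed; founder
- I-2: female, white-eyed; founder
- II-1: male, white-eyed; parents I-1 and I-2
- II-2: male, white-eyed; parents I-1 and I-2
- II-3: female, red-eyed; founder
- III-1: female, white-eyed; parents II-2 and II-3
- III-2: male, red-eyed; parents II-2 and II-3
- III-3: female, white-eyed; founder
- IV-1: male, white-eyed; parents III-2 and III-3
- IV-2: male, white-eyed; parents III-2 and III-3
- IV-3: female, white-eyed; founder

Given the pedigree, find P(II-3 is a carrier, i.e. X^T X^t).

1

II-3 is red-eyed so carries T and passed t to III-1 (X^t X^t), so II-3 is X^T X^t, giving P(X^T X^t) = 1.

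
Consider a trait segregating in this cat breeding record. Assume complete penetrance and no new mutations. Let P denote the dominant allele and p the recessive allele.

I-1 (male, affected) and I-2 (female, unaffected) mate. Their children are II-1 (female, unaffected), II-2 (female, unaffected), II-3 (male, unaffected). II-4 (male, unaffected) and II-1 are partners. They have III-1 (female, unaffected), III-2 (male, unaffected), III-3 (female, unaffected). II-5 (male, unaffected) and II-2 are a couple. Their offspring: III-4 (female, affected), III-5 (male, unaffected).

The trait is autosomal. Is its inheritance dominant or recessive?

recessive

II-5 and II-2 are both unaffected yet have an affected child III-4. Under dominance, an affected child requires at least one affected parent, so the trait cannot be dominant.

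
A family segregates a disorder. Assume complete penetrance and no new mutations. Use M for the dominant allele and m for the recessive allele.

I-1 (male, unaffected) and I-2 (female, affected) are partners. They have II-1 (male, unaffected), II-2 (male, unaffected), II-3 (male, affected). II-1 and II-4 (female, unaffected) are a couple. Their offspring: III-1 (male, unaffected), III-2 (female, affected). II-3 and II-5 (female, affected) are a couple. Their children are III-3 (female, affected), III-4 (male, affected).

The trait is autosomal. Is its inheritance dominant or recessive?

recessive

II-1 and II-4 are both unaffected yet have an affected child III-2. Under dominance, an affected child requires at least one affected parent, so the trait cannot be dominant.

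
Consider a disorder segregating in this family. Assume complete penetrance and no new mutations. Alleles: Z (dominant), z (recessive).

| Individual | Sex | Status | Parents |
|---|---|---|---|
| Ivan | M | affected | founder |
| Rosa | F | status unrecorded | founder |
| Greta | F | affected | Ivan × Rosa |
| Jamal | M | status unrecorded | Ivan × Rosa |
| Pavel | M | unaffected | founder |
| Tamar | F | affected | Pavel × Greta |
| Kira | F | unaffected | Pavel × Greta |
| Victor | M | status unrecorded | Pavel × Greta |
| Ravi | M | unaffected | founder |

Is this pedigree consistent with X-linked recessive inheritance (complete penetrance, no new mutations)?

Under X-linked recessive, Tamar (affected, female) cannot arise from Pavel (unaffected) × Greta (affected).

No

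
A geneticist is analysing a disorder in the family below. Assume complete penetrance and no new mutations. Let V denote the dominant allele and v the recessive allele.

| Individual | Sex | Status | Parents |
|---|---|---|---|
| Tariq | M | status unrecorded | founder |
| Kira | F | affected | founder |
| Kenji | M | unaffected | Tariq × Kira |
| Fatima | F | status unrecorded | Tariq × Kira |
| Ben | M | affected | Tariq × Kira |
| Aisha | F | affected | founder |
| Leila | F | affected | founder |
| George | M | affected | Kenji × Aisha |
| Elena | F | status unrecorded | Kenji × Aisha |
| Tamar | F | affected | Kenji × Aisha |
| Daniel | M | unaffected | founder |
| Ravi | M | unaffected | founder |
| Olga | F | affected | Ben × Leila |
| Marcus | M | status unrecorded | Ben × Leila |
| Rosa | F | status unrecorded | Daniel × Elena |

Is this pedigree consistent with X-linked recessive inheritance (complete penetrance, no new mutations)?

Under X-linked recessive, Kenji (unaffected, male) cannot arise from Tariq (unrecorded) × Kira (affected).

No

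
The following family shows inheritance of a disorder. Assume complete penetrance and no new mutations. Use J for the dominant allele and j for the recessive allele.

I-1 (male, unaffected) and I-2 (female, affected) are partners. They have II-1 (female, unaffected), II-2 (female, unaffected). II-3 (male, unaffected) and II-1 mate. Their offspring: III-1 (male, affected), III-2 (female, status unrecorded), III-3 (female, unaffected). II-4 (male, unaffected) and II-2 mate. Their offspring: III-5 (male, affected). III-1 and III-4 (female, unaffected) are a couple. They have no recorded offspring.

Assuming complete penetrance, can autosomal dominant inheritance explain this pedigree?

Under autosomal dominant, III-1 (affected, male) cannot arise from II-3 (unaffected) × II-1 (unaffected).

No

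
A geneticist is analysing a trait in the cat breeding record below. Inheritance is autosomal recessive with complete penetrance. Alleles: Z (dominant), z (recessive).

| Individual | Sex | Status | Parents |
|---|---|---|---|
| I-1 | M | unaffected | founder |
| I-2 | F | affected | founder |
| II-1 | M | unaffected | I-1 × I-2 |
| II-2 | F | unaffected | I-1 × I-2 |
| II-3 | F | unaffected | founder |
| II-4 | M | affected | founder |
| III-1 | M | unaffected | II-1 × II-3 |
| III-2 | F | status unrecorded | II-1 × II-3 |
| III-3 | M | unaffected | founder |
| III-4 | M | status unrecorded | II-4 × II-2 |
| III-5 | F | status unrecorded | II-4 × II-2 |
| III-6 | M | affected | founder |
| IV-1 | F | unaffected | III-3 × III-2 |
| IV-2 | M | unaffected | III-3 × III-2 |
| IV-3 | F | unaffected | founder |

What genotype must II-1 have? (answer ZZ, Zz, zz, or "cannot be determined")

Zz

From phenotype alone, II-1 is ZZ or Zz.
II-1 is unaffected so carries Z and received z from I-2 (zz), so II-1 is Zz.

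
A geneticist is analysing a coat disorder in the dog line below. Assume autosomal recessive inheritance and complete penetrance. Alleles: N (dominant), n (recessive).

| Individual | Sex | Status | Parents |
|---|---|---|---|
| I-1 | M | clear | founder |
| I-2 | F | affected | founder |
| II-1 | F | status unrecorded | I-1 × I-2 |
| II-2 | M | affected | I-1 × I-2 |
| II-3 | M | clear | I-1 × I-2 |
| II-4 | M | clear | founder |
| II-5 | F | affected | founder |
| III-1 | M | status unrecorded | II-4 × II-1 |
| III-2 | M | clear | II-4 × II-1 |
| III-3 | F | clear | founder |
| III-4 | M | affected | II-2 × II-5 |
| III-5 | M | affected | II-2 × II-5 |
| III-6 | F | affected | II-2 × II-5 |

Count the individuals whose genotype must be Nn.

2

Obligate heterozygotes: I-1 is clear so carries N and passed n to II-2 (nn), so I-1 is Nn; II-3 is clear so carries N and received n from I-2 (nn), so II-3 is Nn.
Every other individual is either homozygous by phenotype or has at least one consistent homozygous assignment, so the count is 2.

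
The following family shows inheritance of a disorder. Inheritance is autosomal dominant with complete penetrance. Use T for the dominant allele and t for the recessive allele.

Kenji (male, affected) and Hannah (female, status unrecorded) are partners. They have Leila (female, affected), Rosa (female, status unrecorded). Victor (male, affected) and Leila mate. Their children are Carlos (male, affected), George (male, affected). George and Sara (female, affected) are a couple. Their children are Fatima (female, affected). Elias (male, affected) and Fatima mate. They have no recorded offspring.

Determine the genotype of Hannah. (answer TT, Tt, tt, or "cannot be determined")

cannot be determined

Hannah's phenotype is unrecorded, and no parent or child forces a single allele at both positions; consistent genotype assignments exist with Hannah as TT or Tt or tt.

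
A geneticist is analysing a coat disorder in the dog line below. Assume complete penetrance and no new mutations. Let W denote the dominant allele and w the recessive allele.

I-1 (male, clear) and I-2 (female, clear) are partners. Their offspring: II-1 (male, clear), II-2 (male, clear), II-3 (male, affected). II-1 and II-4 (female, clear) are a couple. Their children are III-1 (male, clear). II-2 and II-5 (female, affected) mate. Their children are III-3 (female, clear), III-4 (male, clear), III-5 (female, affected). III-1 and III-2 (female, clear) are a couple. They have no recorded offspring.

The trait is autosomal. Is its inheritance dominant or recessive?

recessive

I-1 and I-2 are both clear yet have an affected child II-3. Under dominance, an affected child requires at least one affected parent, so the trait cannot be dominant.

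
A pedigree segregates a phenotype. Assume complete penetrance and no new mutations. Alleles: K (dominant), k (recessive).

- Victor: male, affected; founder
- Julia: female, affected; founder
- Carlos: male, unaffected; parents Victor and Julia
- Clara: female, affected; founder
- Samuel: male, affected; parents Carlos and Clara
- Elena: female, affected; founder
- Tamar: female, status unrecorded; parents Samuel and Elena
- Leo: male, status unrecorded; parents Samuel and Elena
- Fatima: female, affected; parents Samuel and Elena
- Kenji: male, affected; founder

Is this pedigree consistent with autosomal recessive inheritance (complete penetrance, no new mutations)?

No

Under autosomal recessive, Carlos (unaffected, male) cannot arise from Victor (affected) × Julia (affected).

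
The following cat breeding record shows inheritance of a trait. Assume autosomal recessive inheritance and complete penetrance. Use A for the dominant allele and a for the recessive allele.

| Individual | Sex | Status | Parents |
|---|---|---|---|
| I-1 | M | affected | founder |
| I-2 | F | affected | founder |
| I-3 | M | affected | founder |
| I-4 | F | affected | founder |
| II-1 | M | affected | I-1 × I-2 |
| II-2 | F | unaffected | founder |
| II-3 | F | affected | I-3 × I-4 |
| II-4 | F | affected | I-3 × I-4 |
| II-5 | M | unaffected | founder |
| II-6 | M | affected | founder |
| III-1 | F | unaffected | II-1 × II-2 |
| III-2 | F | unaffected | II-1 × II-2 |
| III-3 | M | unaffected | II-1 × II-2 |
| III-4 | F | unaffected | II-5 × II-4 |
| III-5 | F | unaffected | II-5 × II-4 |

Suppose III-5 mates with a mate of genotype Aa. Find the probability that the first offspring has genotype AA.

III-5 is unaffected so carries A and received a from II-4 (aa), so III-5 is Aa.
The cross gives 1/4 AA : 1/2 Aa : 1/4 aa, so P(offspring has genotype AA) = 1/4.

1/4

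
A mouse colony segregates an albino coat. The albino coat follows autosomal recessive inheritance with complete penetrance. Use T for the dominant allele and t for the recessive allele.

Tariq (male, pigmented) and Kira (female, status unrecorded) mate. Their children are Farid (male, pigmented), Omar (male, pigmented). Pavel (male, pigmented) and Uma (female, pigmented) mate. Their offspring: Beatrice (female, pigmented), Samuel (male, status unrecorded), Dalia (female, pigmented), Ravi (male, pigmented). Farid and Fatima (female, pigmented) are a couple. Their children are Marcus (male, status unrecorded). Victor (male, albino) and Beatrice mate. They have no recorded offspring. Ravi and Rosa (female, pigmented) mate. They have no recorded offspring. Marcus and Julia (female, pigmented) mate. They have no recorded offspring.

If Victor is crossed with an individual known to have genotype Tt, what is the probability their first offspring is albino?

1/2

Victor is albino, so Victor is tt.
The cross gives 1/2 Tt : 1/2 tt, so P(offspring is albino) = 1/2.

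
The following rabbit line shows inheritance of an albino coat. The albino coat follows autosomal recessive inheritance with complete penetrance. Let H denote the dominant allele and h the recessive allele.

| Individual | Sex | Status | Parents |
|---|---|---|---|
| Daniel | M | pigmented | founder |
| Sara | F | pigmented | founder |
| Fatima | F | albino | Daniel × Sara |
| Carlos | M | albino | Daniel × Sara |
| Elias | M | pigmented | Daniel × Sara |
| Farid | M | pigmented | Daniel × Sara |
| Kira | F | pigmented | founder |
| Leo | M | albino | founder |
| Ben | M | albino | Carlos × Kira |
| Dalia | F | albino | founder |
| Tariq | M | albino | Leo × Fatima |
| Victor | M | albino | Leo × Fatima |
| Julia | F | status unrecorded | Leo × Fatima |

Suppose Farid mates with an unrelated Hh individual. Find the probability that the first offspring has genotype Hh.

1/2

Daniel is pigmented so carries H and passed h to Fatima (hh), so Daniel is Hh.
Sara is pigmented so carries H and passed h to Fatima (hh), so Sara is Hh.
Farid is a pigmented offspring of Daniel (Hh) × Sara (Hh), whose cross gives 1/4 HH : 1/2 Hh : 1/4 hh; conditioning on being pigmented, Farid is HH with probability 1/3, Hh with probability 2/3.
Summing over parental genotype combinations, P(offspring has genotype Hh) = 1/3·1/2 + 2/3·1/2 = 1/2.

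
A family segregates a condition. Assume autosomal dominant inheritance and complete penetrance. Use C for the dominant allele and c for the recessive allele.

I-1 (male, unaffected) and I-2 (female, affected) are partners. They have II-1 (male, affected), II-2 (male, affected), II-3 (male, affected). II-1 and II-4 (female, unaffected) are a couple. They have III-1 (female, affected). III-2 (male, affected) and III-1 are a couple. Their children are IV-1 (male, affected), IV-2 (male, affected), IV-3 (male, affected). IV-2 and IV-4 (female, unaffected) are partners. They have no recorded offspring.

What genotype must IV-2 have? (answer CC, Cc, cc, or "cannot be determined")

IV-2's phenotype allows CC or Cc, and no parent or child forces a single allele at both positions; consistent genotype assignments exist with IV-2 as CC or Cc.

cannot be determined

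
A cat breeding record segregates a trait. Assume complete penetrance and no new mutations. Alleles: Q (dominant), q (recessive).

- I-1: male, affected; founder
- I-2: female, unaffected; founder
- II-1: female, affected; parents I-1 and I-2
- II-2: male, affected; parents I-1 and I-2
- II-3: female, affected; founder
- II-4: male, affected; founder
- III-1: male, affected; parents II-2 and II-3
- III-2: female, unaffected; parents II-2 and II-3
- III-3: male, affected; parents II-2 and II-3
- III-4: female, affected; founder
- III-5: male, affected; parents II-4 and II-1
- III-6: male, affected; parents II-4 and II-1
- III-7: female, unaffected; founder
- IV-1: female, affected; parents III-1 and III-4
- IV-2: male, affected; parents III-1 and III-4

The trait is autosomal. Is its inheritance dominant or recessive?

dominant

II-2 and II-3 are both affected yet have an unaffected child III-2. Under a recessive model two affected parents are homozygous and every child would be affected, so the trait cannot be recessive.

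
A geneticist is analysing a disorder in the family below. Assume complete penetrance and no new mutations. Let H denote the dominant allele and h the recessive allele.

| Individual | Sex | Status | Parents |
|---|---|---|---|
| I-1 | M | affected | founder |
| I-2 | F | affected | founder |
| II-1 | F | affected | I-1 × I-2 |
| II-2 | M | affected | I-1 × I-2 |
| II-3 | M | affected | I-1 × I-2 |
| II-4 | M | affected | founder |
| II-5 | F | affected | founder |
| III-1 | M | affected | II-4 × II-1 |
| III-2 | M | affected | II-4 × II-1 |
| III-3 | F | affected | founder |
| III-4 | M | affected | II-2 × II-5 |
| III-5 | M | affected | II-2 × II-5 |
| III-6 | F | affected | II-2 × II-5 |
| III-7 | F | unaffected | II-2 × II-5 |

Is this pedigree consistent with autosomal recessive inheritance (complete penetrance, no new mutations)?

Under autosomal recessive, III-7 (unaffected, female) cannot arise from II-2 (affected) × II-5 (affected).

No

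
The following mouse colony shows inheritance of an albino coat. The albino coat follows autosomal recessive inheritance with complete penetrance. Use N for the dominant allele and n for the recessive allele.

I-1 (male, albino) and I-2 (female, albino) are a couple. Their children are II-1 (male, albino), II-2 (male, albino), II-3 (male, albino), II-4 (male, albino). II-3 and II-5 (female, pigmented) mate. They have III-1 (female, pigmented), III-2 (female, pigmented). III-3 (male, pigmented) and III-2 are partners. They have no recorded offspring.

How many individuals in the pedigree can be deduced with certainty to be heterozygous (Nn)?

Obligate heterozygotes: III-1 is pigmented so carries N and received n from II-3 (nn), so III-1 is Nn; III-2 is pigmented so carries N and received n from II-3 (nn), so III-2 is Nn.
Every other individual is either homozygous by phenotype or has at least one consistent homozygous assignment, so the count is 2.

2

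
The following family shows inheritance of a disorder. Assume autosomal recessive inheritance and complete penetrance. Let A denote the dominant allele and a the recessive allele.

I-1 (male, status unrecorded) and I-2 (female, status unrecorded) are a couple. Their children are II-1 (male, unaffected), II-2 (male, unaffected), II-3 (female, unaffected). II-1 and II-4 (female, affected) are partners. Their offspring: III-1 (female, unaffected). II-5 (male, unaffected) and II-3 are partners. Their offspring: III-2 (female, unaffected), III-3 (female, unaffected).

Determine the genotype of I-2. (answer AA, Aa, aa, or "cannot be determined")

cannot be determined

I-2's phenotype is unrecorded, and no parent or child forces a single allele at both positions; consistent genotype assignments exist with I-2 as AA or Aa or aa.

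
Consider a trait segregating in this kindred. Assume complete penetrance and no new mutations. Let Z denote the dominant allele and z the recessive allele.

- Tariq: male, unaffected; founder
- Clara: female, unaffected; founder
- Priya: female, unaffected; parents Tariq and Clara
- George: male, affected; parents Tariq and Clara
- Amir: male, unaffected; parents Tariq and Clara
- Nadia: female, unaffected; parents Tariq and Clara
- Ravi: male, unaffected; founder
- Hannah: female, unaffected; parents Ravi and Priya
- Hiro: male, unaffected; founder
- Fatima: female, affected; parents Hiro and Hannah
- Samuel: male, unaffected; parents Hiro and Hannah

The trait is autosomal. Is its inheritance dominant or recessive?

recessive

Tariq and Clara are both unaffected yet have an affected child George. Under dominance, an affected child requires at least one affected parent, so the trait cannot be dominant.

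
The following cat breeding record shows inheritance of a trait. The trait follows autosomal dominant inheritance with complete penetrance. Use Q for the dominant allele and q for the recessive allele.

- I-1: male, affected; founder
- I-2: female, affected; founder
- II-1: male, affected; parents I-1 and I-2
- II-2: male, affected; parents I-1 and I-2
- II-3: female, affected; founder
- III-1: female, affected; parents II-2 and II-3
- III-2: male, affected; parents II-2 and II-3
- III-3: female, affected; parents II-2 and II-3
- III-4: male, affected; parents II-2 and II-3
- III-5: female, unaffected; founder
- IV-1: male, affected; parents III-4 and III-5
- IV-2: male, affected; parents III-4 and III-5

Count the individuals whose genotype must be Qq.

Obligate heterozygotes: IV-1 is affected so carries Q and received q from III-5 (qq), so IV-1 is Qq; IV-2 is affected so carries Q and received q from III-5 (qq), so IV-2 is Qq.
Every other individual is either homozygous by phenotype or has at least one consistent homozygous assignment, so the count is 2.

2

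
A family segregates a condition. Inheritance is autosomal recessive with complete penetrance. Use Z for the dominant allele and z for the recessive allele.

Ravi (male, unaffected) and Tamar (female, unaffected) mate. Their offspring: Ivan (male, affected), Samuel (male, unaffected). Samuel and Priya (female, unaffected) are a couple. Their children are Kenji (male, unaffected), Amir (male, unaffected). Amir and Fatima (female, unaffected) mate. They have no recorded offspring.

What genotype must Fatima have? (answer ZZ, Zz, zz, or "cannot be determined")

Fatima's phenotype allows ZZ or Zz, and no parent or child forces a single allele at both positions; consistent genotype assignments exist with Fatima as ZZ or Zz.

cannot be determined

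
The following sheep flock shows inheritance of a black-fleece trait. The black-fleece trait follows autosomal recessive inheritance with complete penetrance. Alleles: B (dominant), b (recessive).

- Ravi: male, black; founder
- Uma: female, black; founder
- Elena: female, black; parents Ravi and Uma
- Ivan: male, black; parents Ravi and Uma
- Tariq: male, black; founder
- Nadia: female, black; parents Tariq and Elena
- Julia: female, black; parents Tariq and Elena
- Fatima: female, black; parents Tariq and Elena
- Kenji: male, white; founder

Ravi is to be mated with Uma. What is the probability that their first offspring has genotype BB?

Ravi is black, so Ravi is bb.
Uma is black, so Uma is bb.
The cross gives 1 bb, so P(offspring has genotype BB) = 0.

0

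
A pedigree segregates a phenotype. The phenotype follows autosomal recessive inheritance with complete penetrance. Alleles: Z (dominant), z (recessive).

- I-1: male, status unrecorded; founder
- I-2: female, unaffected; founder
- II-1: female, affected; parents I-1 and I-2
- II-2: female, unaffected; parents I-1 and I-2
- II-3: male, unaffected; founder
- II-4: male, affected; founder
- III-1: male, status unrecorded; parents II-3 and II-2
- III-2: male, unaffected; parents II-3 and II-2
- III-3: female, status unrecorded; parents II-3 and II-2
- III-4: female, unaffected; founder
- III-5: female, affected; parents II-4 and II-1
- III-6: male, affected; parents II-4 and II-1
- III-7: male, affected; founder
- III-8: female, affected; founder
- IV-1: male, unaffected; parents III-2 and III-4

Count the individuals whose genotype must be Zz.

1

Obligate heterozygotes: I-2 is unaffected so carries Z and passed z to II-1 (zz), so I-2 is Zz.
Every other individual is either homozygous by phenotype or has at least one consistent homozygous assignment, so the count is 1.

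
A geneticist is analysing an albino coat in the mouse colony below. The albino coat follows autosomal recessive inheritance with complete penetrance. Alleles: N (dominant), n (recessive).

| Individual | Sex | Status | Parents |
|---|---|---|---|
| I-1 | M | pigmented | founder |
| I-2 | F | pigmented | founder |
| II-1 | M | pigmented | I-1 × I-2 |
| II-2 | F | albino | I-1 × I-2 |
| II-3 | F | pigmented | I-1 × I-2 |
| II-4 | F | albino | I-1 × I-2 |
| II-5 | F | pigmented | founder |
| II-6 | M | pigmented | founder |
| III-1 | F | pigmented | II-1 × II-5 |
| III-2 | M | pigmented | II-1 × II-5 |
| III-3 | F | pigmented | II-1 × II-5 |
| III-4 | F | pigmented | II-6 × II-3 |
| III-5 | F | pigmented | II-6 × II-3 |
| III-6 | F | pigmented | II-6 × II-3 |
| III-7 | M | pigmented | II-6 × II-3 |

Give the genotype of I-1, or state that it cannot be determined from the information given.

From phenotype alone, I-1 is NN or Nn.
I-1 is pigmented so carries N and passed n to II-2 (nn), so I-1 is Nn.

Nn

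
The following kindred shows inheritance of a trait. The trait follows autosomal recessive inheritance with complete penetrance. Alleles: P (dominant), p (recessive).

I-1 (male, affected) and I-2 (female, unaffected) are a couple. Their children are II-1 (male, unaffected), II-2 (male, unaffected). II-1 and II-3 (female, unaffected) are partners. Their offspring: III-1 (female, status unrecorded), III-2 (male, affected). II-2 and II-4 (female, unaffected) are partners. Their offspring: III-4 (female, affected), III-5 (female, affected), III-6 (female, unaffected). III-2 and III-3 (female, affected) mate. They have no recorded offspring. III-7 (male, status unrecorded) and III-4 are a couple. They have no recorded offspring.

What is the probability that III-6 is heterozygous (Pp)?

2/3

II-2 is unaffected so carries P and received p from I-1 (pp), so II-2 is Pp.
II-4 is unaffected so carries P and passed p to III-4 (pp), so II-4 is Pp.
Their cross gives offspring ratios 1/4 PP : 1/2 Pp : 1/4 pp. Conditioning on III-6 being unaffected, P(Pp) = 1/2 / 3/4 = 2/3.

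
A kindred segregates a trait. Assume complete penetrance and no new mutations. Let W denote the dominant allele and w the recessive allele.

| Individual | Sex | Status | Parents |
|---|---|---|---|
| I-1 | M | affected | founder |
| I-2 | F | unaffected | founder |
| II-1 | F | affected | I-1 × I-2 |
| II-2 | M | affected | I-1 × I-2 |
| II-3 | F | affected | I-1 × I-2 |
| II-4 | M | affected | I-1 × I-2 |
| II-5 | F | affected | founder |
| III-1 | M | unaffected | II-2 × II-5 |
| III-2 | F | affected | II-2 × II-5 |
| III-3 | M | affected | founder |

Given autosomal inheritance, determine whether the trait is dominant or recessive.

dominant

II-2 and II-5 are both affected yet have an unaffected child III-1. Under a recessive model two affected parents are homozygous and every child would be affected, so the trait cannot be recessive.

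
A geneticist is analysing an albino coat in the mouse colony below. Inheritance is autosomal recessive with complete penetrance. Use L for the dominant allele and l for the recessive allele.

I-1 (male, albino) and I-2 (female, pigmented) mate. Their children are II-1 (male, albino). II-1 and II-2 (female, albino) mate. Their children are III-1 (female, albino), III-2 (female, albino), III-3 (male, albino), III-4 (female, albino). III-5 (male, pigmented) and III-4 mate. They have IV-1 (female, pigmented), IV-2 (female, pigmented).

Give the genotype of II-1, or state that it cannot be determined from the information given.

ll

II-1 is albino, so II-1 is ll.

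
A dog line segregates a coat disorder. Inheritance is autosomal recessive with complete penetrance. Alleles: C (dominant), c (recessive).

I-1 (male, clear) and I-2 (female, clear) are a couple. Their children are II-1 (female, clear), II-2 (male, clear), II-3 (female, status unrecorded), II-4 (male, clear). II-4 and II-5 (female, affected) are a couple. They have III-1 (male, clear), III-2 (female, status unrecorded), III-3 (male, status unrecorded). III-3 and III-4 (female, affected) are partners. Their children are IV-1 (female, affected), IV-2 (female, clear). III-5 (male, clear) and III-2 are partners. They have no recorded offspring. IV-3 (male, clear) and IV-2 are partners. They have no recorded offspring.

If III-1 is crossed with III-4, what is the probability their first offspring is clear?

III-1 is clear so carries C and received c from II-5 (cc), so III-1 is Cc.
III-4 is affected, so III-4 is cc.
The cross gives 1/2 Cc : 1/2 cc, so P(offspring is clear) = 1/2.

1/2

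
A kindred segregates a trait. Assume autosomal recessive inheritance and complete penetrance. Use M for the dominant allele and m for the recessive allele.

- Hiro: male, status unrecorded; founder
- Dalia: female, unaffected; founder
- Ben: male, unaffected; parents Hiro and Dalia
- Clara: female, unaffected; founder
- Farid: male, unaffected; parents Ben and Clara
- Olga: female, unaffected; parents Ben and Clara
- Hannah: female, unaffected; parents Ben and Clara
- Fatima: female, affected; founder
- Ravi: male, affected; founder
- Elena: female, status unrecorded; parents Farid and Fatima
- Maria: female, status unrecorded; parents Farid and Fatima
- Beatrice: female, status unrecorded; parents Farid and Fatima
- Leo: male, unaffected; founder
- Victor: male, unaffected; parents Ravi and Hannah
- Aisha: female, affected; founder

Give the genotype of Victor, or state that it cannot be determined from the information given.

From phenotype alone, Victor is MM or Mm.
Victor is unaffected so carries M and received m from Ravi (mm), so Victor is Mm.

Mm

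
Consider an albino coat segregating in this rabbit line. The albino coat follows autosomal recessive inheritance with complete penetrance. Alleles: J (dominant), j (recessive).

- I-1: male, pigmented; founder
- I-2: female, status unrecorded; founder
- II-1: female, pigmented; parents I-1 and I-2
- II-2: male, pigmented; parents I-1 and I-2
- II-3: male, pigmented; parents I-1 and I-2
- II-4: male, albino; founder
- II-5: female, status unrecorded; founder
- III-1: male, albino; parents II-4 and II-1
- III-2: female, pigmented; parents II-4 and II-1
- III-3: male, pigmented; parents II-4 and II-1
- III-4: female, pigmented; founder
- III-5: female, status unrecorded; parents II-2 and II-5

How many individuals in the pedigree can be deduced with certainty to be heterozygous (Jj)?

3

Obligate heterozygotes: II-1 is pigmented so carries J and passed j to III-1 (jj), so II-1 is Jj; III-2 is pigmented so carries J and received j from II-4 (jj), so III-2 is Jj; III-3 is pigmented so carries J and received j from II-4 (jj), so III-3 is Jj.
Every other individual is either homozygous by phenotype or has at least one consistent homozygous assignment, so the count is 3.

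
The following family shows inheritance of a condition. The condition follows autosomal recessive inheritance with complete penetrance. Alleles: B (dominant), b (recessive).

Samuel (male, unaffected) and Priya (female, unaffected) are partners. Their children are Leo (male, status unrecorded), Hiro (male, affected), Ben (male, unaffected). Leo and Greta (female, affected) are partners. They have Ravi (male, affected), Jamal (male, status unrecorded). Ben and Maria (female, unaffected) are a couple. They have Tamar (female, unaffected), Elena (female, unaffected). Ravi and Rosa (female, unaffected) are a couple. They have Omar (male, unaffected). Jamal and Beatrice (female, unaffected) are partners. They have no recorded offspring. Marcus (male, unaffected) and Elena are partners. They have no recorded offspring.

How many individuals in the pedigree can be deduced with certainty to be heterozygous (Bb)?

Obligate heterozygotes: Samuel is unaffected so carries B and passed b to Hiro (bb), so Samuel is Bb; Priya is unaffected so carries B and passed b to Hiro (bb), so Priya is Bb; Omar is unaffected so carries B and received b from Ravi (bb), so Omar is Bb.
Every other individual is either homozygous by phenotype or has at least one consistent homozygous assignment, so the count is 3.

3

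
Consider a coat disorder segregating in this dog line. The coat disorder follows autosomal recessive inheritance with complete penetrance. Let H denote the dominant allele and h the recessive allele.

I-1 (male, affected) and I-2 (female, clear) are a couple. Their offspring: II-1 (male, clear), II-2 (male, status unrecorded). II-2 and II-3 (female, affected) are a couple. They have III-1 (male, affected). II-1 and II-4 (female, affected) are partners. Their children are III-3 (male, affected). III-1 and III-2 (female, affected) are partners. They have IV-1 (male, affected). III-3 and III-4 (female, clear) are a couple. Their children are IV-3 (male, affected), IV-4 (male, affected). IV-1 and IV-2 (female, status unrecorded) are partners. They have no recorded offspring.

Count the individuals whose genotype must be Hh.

2

Obligate heterozygotes: II-1 is clear so carries H and received h from I-1 (hh), so II-1 is Hh; III-4 is clear so carries H and passed h to IV-3 (hh), so III-4 is Hh.
Every other individual is either homozygous by phenotype or has at least one consistent homozygous assignment, so the count is 2.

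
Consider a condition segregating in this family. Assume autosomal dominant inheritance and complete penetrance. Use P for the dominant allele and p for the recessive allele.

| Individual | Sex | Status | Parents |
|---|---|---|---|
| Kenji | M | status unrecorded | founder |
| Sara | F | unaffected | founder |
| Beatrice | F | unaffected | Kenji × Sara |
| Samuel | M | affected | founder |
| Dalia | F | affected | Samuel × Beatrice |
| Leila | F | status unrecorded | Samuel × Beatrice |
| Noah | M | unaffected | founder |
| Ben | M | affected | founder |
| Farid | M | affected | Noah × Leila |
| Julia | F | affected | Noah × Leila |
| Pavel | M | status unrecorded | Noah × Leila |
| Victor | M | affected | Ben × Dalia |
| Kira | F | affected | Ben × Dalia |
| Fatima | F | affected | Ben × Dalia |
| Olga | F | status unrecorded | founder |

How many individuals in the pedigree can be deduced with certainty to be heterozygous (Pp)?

Obligate heterozygotes: Dalia is affected so carries P and received p from Beatrice (pp), so Dalia is Pp; Leila passed P to Farid (Pp, whose p came from Noah) and received p from Beatrice (pp), so Leila is Pp; Farid is affected so carries P and received p from Noah (pp), so Farid is Pp; Julia is affected so carries P and received p from Noah (pp), so Julia is Pp.
Every other individual is either homozygous by phenotype or has at least one consistent homozygous assignment, so the count is 4.

4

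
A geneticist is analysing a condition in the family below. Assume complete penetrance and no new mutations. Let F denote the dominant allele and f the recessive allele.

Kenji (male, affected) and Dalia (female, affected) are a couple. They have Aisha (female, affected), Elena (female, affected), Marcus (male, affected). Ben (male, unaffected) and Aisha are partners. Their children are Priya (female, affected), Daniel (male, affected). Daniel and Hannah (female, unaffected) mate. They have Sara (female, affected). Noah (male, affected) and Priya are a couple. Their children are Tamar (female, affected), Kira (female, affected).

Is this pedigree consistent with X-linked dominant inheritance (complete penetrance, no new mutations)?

A consistent assignment under X-linked dominant exists: Kenji X^F Y, Dalia X^F X^F, Aisha X^F X^F, Elena X^F X^F, Marcus X^F Y, Ben X^f Y, Priya X^F X^f, Daniel X^F Y, Hannah X^f X^f, Noah X^F Y, Sara X^F X^f, Tamar X^F X^F, Kira X^F X^F.
In this assignment every recorded phenotype matches its genotype and every non-founder's genotype is obtainable from its parents' genotypes, so the pedigree is consistent.

Yes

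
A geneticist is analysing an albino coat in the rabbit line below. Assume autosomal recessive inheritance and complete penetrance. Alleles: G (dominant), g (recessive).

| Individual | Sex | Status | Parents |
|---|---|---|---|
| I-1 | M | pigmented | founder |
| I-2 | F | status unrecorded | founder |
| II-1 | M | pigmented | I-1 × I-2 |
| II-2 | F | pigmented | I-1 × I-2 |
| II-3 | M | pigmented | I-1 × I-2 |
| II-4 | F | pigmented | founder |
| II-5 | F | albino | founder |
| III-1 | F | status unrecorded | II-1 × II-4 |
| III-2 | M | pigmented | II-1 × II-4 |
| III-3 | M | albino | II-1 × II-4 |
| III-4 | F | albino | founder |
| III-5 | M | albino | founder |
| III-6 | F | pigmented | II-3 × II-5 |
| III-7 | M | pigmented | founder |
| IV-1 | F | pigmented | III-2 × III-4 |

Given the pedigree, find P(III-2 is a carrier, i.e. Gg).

II-1 is pigmented so carries G and passed g to III-3 (gg), so II-1 is Gg.
II-4 is pigmented so carries G and passed g to III-3 (gg), so II-4 is Gg.
Their cross gives offspring ratios 1/4 GG : 1/2 Gg : 1/4 gg. Conditioning on III-2 being pigmented, P(Gg) = 1/2 / 3/4 = 2/3 before taking III-2's own offspring into account.
III-4 is albino, so III-4 is gg.
Now use III-2's offspring. Probability of each recorded status — pigmented daughter IV-1: 1/2 if III-2 is Gg, 1 if GG.
Bayes: P(Gg) = 2/3·1/2 / (2/3·1/2 + 1/3·1) = 1/2.

1/2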